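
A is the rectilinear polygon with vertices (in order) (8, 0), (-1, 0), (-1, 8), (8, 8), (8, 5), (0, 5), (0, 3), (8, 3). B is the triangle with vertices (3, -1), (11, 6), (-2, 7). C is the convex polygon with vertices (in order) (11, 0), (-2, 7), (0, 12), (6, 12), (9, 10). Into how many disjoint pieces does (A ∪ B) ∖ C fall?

2

(A ∪ B) ∖ C splits into 2 disjoint pieces (area 37.5609, area 0.5924).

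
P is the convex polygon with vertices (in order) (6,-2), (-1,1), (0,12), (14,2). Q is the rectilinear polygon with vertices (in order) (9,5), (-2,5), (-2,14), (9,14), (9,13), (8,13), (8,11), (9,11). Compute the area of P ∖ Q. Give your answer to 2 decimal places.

|P| = 108, |P∩Q| = 36.2987.
|P ∖ Q| = |P| − |P∩Q| = 108 − 36.2987 = 71.70.

71.70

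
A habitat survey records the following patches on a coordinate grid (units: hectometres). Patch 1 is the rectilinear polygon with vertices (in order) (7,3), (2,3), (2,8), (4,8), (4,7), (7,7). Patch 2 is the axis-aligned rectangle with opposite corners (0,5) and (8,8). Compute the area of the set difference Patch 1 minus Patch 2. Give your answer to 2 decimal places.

10.00

|Patch 1| = 22, |Patch 1∩Patch 2| = 12.
|Patch 1 ∖ Patch 2| = |Patch 1| − |Patch 1∩Patch 2| = 22 − 12 = 10.00.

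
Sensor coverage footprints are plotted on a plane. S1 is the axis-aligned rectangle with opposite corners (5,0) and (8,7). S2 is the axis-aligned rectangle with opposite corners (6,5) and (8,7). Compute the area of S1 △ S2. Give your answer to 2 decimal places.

|S1∩S2|: x∈[6,8], y∈[5,7] → 2·2 = 4.
|S1 △ S2| = |S1| + |S2| − 2·|S1∩S2| = 21 + 4 − 8 = 17.00.

17.00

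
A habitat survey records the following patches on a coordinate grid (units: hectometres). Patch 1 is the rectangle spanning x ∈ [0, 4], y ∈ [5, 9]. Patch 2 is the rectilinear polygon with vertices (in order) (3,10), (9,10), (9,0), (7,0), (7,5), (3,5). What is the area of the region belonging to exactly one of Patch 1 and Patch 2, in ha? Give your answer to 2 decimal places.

|Patch 1| = 16, |Patch 2| = 40, |Patch 1∩Patch 2| = 4.
|Patch 1 △ Patch 2| = |Patch 1| + |Patch 2| − 2·|Patch 1∩Patch 2| = 16 + 40 − 8 = 48.00.

48.00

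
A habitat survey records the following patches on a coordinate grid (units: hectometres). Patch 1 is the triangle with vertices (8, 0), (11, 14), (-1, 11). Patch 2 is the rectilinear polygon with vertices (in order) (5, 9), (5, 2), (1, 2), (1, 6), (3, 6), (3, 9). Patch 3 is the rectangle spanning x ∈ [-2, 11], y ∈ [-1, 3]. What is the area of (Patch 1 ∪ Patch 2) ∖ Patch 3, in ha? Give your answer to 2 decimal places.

84.63

|Patch 1 ∪ Patch 2| = 93.2778.
|(Patch 1 ∪ Patch 2) ∩ Patch 3| = 8.6461.
|(Patch 1 ∪ Patch 2) ∖ Patch 3| = 93.2778 − 8.6461 = 84.63.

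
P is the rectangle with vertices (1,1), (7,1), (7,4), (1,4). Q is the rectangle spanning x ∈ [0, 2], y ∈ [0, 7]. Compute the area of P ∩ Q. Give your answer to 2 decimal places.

3.00

|P∩Q|: x∈[1,2], y∈[1,4] → 1·3 = 3.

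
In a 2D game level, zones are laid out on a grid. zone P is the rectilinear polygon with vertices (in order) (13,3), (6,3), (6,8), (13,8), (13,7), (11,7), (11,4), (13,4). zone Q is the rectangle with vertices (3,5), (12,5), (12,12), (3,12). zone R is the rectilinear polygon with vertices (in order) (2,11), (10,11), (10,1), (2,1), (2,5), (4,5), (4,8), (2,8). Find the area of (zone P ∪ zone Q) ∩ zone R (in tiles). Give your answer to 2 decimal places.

|zone P ∪ zone Q| = 76.
|(zone P ∪ zone Q) ∩ zone R| = 47.00.

47.00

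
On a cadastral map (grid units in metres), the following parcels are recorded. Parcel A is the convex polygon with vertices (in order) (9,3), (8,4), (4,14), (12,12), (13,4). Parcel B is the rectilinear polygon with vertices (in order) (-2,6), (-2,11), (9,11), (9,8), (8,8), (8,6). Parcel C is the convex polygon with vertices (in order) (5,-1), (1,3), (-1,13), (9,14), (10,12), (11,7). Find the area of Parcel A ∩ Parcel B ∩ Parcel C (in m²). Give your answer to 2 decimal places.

The intersection is the polygon with vertices (9,11), (9,8), (8,8), (8,6), (7.2,6), (5.2,11).
By the shoelace formula its area is 12.00.

12.00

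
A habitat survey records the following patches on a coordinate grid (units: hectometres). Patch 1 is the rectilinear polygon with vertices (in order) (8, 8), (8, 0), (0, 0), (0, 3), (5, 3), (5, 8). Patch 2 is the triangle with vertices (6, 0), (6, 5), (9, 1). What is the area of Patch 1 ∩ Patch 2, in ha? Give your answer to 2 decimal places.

The intersection is the polygon with vertices (8,0.667), (6,0), (6,5), (8,2.333).
By the shoelace formula its area is 6.67.

6.67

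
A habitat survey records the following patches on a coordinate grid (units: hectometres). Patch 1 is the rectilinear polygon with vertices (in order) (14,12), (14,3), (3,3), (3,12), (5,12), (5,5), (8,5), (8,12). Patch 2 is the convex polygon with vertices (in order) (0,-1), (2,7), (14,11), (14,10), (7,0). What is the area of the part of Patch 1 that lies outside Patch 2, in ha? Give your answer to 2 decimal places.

|Patch 1| = 78, |Patch 1∩Patch 2| = 40.1833.
|Patch 1 ∖ Patch 2| = |Patch 1| − |Patch 1∩Patch 2| = 78 − 40.1833 = 37.82.

37.82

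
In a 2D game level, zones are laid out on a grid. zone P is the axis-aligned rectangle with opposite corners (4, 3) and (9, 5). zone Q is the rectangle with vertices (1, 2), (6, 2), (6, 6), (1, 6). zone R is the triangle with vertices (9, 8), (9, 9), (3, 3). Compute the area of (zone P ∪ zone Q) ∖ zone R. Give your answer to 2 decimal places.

25.25

|zone P ∪ zone Q| = 26.
|(zone P ∪ zone Q) ∩ zone R| = 0.75.
|(zone P ∪ zone Q) ∖ zone R| = 26 − 0.75 = 25.25.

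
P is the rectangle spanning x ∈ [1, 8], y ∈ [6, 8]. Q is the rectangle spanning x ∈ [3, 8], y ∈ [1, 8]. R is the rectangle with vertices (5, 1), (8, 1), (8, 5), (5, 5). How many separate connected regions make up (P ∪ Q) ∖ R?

(P ∪ Q) ∖ R is a single connected region.

1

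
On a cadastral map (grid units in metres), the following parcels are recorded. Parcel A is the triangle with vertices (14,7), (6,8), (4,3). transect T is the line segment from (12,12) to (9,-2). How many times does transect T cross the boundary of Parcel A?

The segment meets the boundary at (11.009,7.374), (10.641,5.656).

2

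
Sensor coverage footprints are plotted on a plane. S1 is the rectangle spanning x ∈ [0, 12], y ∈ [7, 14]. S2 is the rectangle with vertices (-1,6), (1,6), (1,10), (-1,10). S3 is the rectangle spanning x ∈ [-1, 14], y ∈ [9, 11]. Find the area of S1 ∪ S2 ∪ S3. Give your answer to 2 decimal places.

By inclusion–exclusion:
Individual areas: |S1| = 84, |S2| = 8, |S3| = 30.
|S1∩S2|: x∈[0,1], y∈[7,10] → 1·3 = 3.
|S1∩S3|: x∈[0,12], y∈[9,11] → 12·2 = 24.
|S2∩S3|: x∈[-1,1], y∈[9,10] → 2·1 = 2.
|S1∩S2∩S3| = 1.
|S1 ∪ S2 ∪ S3| = 122 − 29 + 1 = 94.00.

94.00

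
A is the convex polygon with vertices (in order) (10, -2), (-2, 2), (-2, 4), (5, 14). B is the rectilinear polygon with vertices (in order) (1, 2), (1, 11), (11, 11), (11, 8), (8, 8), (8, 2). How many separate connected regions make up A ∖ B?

A ∖ B splits into 2 disjoint pieces (area 34.8286, area 4.5563).

2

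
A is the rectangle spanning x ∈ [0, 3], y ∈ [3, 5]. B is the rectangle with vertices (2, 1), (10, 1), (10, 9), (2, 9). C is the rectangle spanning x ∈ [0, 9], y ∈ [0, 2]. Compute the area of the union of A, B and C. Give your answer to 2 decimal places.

By inclusion–exclusion:
Individual areas: |A| = 6, |B| = 64, |C| = 18.
|A∩B|: x∈[2,3], y∈[3,5] → 1·2 = 2.
|A∩C| = 0 (no overlap).
|B∩C|: x∈[2,9], y∈[1,2] → 7·1 = 7.
|A∩B∩C| = 0.
|A ∪ B ∪ C| = 88 − 9 + 0 = 79.00.

79.00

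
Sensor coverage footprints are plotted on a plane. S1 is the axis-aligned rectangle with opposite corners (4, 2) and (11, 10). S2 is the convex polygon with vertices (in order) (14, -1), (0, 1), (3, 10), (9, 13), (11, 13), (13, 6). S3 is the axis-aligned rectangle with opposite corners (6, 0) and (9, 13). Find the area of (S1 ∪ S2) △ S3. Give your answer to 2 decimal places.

98.64

|S1 ∪ S2| = 133.
|(S1 ∪ S2) ∩ S3| = 36.6786.
|(S1 ∪ S2) △ S3| = 133 + 39 − 73.3571 = 98.64.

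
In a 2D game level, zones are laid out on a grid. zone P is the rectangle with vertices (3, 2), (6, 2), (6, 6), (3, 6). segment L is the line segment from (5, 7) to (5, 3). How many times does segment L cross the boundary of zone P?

1

The segment meets the boundary at (5,6).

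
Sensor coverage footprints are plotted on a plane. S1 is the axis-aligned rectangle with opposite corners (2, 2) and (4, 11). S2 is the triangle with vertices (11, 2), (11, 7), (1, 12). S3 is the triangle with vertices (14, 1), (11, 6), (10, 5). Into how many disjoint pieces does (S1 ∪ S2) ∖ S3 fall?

1

(S1 ∪ S2) ∖ S3 is a single connected region.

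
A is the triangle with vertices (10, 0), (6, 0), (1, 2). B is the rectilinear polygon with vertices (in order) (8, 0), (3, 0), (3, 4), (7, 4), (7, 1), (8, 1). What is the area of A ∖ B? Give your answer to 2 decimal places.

|A| = 4, |A∩B| = 3.2.
|A ∖ B| = |A| − |A∩B| = 4 − 3.2 = 0.80.

0.80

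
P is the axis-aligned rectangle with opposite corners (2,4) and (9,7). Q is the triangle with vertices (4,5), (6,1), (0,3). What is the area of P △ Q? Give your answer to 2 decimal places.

28.50

|P| = 21, |Q| = 10, |P∩Q| = 1.25.
|P △ Q| = |P| + |Q| − 2·|P∩Q| = 21 + 10 − 2.5 = 28.50.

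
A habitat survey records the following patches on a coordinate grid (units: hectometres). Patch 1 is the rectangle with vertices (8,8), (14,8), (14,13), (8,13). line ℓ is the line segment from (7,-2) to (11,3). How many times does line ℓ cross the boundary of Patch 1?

The segment lies entirely outside Patch 1 and never meets its boundary.

0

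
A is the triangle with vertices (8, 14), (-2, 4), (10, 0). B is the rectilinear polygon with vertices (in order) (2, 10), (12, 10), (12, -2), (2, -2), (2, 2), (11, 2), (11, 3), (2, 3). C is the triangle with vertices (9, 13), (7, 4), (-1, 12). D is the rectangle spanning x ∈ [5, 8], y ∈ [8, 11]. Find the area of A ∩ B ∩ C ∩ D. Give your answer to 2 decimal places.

5.97

The intersection is the polygon with vertices (7.889,8), (5,8), (5,10), (8,10), (8,8.5).
By the shoelace formula its area is 5.97.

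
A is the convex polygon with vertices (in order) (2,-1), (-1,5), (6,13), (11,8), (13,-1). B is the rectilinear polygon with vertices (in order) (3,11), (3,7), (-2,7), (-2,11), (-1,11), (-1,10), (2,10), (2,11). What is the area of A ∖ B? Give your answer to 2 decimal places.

|A| = 127.5, |A∩B| = 2.8929.
|A ∖ B| = |A| − |A∩B| = 127.5 − 2.8929 = 124.61.

124.61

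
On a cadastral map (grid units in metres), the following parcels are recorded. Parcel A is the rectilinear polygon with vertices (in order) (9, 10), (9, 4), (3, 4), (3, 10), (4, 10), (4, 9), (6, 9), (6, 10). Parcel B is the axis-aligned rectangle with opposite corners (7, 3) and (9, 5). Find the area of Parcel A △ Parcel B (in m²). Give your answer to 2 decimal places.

34.00

|Parcel A| = 34, |Parcel B| = 4, |Parcel A∩Parcel B| = 2.
|Parcel A △ Parcel B| = |Parcel A| + |Parcel B| − 2·|Parcel A∩Parcel B| = 34 + 4 − 4 = 34.00.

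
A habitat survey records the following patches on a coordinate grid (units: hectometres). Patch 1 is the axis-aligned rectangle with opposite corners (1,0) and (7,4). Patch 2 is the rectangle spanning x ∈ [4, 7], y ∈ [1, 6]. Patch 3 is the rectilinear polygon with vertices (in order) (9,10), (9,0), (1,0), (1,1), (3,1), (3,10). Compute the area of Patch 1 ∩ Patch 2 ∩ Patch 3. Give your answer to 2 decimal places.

9.00

The intersection is the polygon with vertices (4,1), (4,4), (7,4), (7,1).
By the shoelace formula its area is 9.00.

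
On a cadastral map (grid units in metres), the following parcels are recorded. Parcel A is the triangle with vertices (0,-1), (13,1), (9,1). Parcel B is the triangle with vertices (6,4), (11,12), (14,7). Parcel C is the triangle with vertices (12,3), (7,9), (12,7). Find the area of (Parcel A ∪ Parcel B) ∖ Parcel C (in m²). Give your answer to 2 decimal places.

22.68

|Parcel A ∪ Parcel B| = 28.5.
|(Parcel A ∪ Parcel B) ∩ Parcel C| = 5.8211.
|(Parcel A ∪ Parcel B) ∖ Parcel C| = 28.5 − 5.8211 = 22.68.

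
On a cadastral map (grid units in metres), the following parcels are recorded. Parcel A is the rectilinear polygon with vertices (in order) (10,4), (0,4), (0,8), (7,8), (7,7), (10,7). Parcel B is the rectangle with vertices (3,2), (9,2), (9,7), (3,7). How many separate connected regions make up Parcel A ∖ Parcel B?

2

Parcel A ∖ Parcel B splits into 2 disjoint pieces (area 3, area 16).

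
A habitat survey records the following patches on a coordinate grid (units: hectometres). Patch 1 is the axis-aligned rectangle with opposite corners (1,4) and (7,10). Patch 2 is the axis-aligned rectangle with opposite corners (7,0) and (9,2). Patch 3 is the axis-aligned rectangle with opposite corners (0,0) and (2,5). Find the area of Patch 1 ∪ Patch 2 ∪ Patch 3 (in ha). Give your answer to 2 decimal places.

49.00

By inclusion–exclusion:
Individual areas: |Patch 1| = 36, |Patch 2| = 4, |Patch 3| = 10.
|Patch 1∩Patch 2| = 0 (no overlap).
|Patch 1∩Patch 3|: x∈[1,2], y∈[4,5] → 1·1 = 1.
|Patch 2∩Patch 3| = 0 (no overlap).
|Patch 1∩Patch 2∩Patch 3| = 0.
|Patch 1 ∪ Patch 2 ∪ Patch 3| = 50 − 1 + 0 = 49.00.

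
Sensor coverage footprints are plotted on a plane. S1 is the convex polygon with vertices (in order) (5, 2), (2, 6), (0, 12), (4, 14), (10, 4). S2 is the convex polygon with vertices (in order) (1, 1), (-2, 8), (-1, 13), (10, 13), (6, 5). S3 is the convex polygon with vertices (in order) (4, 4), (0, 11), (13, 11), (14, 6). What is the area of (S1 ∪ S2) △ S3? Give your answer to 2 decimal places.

92.01

|S1 ∪ S2| = 105.9889.
|(S1 ∪ S2) ∩ S3| = 42.7403.
|(S1 ∪ S2) △ S3| = 105.9889 + 71.5 − 85.4805 = 92.01.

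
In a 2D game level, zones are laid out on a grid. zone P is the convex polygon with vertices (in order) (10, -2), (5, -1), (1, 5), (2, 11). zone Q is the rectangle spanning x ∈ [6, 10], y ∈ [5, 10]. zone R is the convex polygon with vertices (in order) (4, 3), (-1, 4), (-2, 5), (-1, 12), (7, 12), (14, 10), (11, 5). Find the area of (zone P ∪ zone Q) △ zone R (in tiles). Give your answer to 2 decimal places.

88.50

|zone P ∪ zone Q| = 63.5.
|(zone P ∪ zone Q) ∩ zone R| = 42.0004.
|(zone P ∪ zone Q) △ zone R| = 63.5 + 109 − 84.0007 = 88.50.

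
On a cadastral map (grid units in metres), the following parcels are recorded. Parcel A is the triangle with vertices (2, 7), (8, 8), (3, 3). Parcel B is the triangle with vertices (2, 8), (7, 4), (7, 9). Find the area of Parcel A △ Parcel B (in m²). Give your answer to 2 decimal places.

14.80

|Parcel A| = 12.5, |Parcel B| = 12.5, |Parcel A∩Parcel B| = 5.1006.
|Parcel A △ Parcel B| = |Parcel A| + |Parcel B| − 2·|Parcel A∩Parcel B| = 12.5 + 12.5 − 10.2011 = 14.80.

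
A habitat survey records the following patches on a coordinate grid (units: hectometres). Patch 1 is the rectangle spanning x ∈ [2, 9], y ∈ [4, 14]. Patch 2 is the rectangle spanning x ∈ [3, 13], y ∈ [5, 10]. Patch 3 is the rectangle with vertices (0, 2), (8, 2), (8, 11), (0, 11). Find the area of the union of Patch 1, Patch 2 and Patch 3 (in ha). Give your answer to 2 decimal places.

120.00

By inclusion–exclusion:
Individual areas: |Patch 1| = 70, |Patch 2| = 50, |Patch 3| = 72.
|Patch 1∩Patch 2|: x∈[3,9], y∈[5,10] → 6·5 = 30.
|Patch 1∩Patch 3|: x∈[2,8], y∈[4,11] → 6·7 = 42.
|Patch 2∩Patch 3|: x∈[3,8], y∈[5,10] → 5·5 = 25.
|Patch 1∩Patch 2∩Patch 3| = 25.
|Patch 1 ∪ Patch 2 ∪ Patch 3| = 192 − 97 + 25 = 120.00.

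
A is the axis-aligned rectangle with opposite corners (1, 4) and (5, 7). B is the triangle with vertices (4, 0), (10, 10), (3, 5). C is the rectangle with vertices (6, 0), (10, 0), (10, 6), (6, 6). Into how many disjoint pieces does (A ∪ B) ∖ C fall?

1

(A ∪ B) ∖ C is a single connected region.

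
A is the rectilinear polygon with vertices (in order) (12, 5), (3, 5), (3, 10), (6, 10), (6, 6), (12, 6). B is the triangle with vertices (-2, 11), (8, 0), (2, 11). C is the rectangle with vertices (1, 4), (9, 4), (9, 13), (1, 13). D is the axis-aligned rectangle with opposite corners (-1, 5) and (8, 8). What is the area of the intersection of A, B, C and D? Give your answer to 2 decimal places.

The intersection is the polygon with vertices (3,8), (3.636,8), (5.273,5), (3.454,5), (3,5.5).
By the shoelace formula its area is 4.25.

4.25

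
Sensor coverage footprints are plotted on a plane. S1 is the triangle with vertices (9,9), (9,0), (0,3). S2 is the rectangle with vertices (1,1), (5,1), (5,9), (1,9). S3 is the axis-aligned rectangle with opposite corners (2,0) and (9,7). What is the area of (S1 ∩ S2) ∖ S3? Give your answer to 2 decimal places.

1.50

|S1 ∩ S2| = 12.
|(S1 ∩ S2) ∩ S3| = 10.5.
|(S1 ∩ S2) ∖ S3| = 12 − 10.5 = 1.50.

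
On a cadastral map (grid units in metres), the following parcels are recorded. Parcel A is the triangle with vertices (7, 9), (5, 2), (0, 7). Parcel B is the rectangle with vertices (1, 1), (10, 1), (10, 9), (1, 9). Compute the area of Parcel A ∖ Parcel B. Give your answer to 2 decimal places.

0.64

|Parcel A| = 22.5, |Parcel A∩Parcel B| = 21.8571.
|Parcel A ∖ Parcel B| = |Parcel A| − |Parcel A∩Parcel B| = 22.5 − 21.8571 = 0.64.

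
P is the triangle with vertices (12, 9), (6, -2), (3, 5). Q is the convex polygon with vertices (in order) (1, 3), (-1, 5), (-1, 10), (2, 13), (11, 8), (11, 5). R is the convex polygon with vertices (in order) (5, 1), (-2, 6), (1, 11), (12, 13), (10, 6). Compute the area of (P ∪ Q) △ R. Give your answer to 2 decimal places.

|P ∪ Q| = 99.9744.
|(P ∪ Q) ∩ R| = 76.1563.
|(P ∪ Q) △ R| = 99.9744 + 96.5 − 152.3126 = 44.16.

44.16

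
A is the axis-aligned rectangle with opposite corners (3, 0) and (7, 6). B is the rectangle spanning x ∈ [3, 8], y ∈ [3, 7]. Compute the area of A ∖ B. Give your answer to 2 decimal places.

12.00

|A∩B|: x∈[3,7], y∈[3,6] → 4·3 = 12.
|A| = 24.
|A ∖ B| = |A| − |A∩B| = 24 − 12 = 12.00.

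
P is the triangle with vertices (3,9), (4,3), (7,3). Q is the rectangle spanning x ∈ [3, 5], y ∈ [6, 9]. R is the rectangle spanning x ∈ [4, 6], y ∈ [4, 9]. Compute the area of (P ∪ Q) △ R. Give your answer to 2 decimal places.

|P ∪ Q| = 12.75.
|(P ∪ Q) ∩ R| = 6.25.
|(P ∪ Q) △ R| = 12.75 + 10 − 12.5 = 10.25.

10.25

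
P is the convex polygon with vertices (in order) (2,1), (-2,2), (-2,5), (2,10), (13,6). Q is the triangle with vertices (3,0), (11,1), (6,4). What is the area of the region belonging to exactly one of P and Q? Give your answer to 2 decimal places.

85.09

|P| = 73.5, |Q| = 14.5, |P∩Q| = 1.4569.
|P △ Q| = |P| + |Q| − 2·|P∩Q| = 73.5 + 14.5 − 2.9138 = 85.09.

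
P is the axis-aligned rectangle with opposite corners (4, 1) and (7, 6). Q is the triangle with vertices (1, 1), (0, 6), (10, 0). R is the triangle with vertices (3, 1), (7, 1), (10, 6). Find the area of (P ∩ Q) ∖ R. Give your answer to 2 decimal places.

|P ∩ Q| = 5.1.
|(P ∩ Q) ∩ R| = 3.7472.
|(P ∩ Q) ∖ R| = 5.1 − 3.7472 = 1.35.

1.35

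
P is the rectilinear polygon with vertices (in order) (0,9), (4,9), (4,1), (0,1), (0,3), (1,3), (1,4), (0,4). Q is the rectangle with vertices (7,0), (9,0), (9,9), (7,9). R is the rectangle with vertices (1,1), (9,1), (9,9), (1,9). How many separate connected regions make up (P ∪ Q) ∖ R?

(P ∪ Q) ∖ R splits into 3 disjoint pieces (area 5, area 2, area 2).

3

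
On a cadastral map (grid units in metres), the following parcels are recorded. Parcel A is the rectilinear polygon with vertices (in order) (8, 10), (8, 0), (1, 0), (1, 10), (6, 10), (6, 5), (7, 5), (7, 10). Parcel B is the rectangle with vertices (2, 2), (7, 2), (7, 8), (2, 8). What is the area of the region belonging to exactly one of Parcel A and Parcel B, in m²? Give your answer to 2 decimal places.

|Parcel A| = 65, |Parcel B| = 30, |Parcel A∩Parcel B| = 27.
|Parcel A △ Parcel B| = |Parcel A| + |Parcel B| − 2·|Parcel A∩Parcel B| = 65 + 30 − 54 = 41.00.

41.00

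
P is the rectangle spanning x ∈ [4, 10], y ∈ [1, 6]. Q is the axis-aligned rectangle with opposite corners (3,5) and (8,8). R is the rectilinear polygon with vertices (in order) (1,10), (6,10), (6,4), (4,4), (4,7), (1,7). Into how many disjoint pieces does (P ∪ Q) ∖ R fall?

(P ∪ Q) ∖ R splits into 2 disjoint pieces (area 30, area 2).

2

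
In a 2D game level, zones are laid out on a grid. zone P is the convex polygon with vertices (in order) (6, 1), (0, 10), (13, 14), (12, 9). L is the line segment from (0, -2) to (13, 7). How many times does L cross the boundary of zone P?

The segment meets the boundary at (7.8,3.4), (5.474,1.789).

2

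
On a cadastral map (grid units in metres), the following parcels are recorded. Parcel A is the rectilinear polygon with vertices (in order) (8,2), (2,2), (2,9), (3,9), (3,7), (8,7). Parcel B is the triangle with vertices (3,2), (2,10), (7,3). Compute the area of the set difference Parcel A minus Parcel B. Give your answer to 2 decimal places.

|Parcel A| = 32, |Parcel A∩Parcel B| = 15.2911.
|Parcel A ∖ Parcel B| = |Parcel A| − |Parcel A∩Parcel B| = 32 − 15.2911 = 16.71.

16.71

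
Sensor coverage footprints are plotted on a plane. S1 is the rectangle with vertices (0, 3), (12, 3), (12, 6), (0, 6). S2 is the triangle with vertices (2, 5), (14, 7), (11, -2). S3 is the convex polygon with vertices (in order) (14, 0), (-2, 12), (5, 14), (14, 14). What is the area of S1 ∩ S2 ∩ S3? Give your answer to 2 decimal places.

11.73

The intersection is the polygon with vertices (12,3), (10,3), (6.364,5.727), (8,6), (12,6).
By the shoelace formula its area is 11.73.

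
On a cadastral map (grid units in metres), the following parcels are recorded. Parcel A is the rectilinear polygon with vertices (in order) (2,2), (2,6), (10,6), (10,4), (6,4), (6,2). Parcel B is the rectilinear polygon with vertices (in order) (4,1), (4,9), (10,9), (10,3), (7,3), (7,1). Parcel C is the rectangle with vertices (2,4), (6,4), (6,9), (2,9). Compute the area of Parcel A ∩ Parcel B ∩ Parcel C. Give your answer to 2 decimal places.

4.00

The intersection is the polygon with vertices (4,6), (6,6), (6,4), (4,4).
By the shoelace formula its area is 4.00.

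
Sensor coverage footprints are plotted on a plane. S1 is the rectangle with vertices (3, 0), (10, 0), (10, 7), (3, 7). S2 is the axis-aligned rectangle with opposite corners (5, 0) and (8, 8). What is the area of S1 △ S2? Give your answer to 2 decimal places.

|S1∩S2|: x∈[5,8], y∈[0,7] → 3·7 = 21.
|S1 △ S2| = |S1| + |S2| − 2·|S1∩S2| = 49 + 24 − 42 = 31.00.

31.00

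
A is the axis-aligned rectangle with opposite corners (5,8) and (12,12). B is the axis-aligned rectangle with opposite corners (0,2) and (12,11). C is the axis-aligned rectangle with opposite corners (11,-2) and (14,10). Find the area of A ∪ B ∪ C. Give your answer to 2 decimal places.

143.00

By inclusion–exclusion:
Individual areas: |A| = 28, |B| = 108, |C| = 36.
|A∩B|: x∈[5,12], y∈[8,11] → 7·3 = 21.
|A∩C|: x∈[11,12], y∈[8,10] → 1·2 = 2.
|B∩C|: x∈[11,12], y∈[2,10] → 1·8 = 8.
|A∩B∩C| = 2.
|A ∪ B ∪ C| = 172 − 31 + 2 = 143.00.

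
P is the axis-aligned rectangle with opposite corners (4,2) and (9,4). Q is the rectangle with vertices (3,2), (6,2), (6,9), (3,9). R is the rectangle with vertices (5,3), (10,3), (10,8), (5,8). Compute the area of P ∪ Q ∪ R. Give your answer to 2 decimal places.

44.00

By inclusion–exclusion:
Individual areas: |P| = 10, |Q| = 21, |R| = 25.
|P∩Q|: x∈[4,6], y∈[2,4] → 2·2 = 4.
|P∩R|: x∈[5,9], y∈[3,4] → 4·1 = 4.
|Q∩R|: x∈[5,6], y∈[3,8] → 1·5 = 5.
|P∩Q∩R| = 1.
|P ∪ Q ∪ R| = 56 − 13 + 1 = 44.00.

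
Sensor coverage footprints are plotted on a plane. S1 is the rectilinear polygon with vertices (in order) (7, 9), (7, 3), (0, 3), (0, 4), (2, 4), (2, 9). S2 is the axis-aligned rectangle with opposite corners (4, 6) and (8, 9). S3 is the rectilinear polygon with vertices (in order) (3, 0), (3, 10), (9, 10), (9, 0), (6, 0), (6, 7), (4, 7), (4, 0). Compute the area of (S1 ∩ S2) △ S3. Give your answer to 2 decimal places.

41.00

|S1 ∩ S2| = 9.
|(S1 ∩ S2) ∩ S3| = 7.
|(S1 ∩ S2) △ S3| = 9 + 46 − 14 = 41.00.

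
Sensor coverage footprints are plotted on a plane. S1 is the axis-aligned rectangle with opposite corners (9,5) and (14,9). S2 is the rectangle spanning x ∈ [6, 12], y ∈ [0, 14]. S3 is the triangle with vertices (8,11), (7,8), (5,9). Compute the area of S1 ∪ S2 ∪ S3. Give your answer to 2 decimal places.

By inclusion–exclusion:
Individual areas: |S1| = 20, |S2| = 84, |S3| = 3.5.
|S1∩S2|: x∈[9,12], y∈[5,9] → 3·4 = 12.
|S1∩S3| = 0.
|S2∩S3| = 2.9167.
|S1∩S2∩S3| = 0.
|S1 ∪ S2 ∪ S3| = 107.5 − 14.9167 + 0 = 92.58.

92.58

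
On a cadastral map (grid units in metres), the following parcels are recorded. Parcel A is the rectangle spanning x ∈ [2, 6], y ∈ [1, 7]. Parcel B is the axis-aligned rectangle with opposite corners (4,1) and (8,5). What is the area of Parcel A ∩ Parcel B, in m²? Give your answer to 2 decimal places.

8.00

|Parcel A∩Parcel B|: x∈[4,6], y∈[1,5] → 2·4 = 8.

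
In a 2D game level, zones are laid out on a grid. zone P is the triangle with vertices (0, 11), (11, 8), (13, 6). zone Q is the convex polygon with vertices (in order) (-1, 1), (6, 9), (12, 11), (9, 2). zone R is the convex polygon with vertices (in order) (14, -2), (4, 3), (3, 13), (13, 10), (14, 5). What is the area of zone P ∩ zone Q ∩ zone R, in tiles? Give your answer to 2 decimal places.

4.45

The intersection is the polygon with vertices (10.636,6.909), (5.799,8.77), (6,9), (6.6,9.2), (11,8).
By the shoelace formula its area is 4.45.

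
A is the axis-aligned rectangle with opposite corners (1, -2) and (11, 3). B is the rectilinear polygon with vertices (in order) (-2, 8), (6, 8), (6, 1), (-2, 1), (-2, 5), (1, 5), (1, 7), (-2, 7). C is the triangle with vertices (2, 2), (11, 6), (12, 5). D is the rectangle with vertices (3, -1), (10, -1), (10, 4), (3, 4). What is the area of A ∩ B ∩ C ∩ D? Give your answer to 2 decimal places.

The intersection is the polygon with vertices (3,2.3), (3,2.444), (4.25,3), (5.333,3).
By the shoelace formula its area is 0.47.

0.47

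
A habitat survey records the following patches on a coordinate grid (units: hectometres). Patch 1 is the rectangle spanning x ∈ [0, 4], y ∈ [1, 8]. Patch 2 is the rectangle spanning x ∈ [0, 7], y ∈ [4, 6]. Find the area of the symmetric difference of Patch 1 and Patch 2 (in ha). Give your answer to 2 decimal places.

|Patch 1∩Patch 2|: x∈[0,4], y∈[4,6] → 4·2 = 8.
|Patch 1 △ Patch 2| = |Patch 1| + |Patch 2| − 2·|Patch 1∩Patch 2| = 28 + 14 − 16 = 26.00.

26.00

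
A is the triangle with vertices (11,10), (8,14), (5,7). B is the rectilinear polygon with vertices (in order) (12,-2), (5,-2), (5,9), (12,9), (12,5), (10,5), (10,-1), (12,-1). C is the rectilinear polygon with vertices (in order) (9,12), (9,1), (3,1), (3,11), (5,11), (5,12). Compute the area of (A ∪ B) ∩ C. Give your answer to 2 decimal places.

The region (A ∪ B) ∩ C is the polygon with vertices (5,7), (5,9), (5.857,9), (7.143,12), (9,12), (9,9), (9,1), (5,1).
By the shoelace formula its area is 39.50.

39.50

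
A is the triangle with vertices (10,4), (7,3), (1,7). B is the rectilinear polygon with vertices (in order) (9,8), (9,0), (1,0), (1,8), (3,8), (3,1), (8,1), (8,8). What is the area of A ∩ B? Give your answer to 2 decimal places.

1.67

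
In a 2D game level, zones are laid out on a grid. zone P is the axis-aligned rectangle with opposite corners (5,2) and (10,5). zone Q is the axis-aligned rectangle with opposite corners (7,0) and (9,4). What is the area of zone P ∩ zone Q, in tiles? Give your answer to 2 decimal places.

|zone P∩zone Q|: x∈[7,9], y∈[2,4] → 2·2 = 4.

4.00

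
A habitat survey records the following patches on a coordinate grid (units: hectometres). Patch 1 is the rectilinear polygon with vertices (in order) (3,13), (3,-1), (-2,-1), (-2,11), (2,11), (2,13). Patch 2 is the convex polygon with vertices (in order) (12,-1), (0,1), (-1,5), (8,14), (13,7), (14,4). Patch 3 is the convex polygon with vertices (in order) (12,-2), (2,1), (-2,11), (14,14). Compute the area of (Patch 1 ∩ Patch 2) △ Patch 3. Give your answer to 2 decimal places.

|Patch 1 ∩ Patch 2| = 22.75.
|(Patch 1 ∩ Patch 2) ∩ Patch 3| = 14.65.
|(Patch 1 ∩ Patch 2) △ Patch 3| = 22.75 + 169 − 29.3 = 162.45.

162.45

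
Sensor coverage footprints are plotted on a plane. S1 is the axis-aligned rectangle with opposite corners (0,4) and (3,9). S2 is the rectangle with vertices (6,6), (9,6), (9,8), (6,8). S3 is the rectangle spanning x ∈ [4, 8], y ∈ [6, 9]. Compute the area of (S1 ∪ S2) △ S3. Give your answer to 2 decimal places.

25.00

|S1 ∪ S2| = 21.
|(S1 ∪ S2) ∩ S3| = 4.
|(S1 ∪ S2) △ S3| = 21 + 12 − 8 = 25.00.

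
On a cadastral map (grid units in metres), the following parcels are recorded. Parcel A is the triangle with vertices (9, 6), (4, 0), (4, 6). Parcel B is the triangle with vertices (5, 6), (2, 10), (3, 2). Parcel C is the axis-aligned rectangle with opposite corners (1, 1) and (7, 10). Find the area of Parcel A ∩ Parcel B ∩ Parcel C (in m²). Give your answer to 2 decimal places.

1.00

The intersection is the polygon with vertices (5,6), (4,4), (4,6).
By the shoelace formula its area is 1.00.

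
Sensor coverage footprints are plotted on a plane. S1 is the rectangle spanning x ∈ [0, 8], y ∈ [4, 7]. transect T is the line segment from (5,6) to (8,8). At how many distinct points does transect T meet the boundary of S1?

The segment meets the boundary at (6.5,7).

1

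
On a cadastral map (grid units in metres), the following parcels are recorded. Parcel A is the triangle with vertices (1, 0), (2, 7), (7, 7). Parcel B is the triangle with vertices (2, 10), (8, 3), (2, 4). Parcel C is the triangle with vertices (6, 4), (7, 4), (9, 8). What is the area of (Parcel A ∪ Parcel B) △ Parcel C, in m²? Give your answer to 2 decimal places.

26.85

|Parcel A ∪ Parcel B| = 25.6473.
|(Parcel A ∪ Parcel B) ∩ Parcel C| = 0.3988.
|(Parcel A ∪ Parcel B) △ Parcel C| = 25.6473 + 2 − 0.7977 = 26.85.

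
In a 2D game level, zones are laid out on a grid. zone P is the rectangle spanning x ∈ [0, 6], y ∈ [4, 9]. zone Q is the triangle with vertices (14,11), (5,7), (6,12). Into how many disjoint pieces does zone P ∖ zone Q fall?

1

zone P ∖ zone Q is a single connected region.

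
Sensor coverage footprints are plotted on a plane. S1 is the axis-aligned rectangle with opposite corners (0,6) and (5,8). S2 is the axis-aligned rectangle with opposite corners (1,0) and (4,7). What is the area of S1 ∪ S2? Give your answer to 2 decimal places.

By inclusion–exclusion:
Individual areas: |S1| = 10, |S2| = 21.
|S1∩S2|: x∈[1,4], y∈[6,7] → 3·1 = 3.
|S1 ∪ S2| = 31 − 3 = 28.00.

28.00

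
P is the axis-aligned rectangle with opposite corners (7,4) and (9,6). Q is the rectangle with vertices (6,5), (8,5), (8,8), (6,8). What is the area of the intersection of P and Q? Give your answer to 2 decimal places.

1.00

|P∩Q|: x∈[7,8], y∈[5,6] → 1·1 = 1.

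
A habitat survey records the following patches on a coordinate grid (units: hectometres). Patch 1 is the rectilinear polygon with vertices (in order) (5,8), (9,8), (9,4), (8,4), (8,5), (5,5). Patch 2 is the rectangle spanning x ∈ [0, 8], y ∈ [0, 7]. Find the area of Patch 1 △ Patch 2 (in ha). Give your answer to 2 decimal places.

|Patch 1| = 13, |Patch 2| = 56, |Patch 1∩Patch 2| = 6.
|Patch 1 △ Patch 2| = |Patch 1| + |Patch 2| − 2·|Patch 1∩Patch 2| = 13 + 56 − 12 = 57.00.

57.00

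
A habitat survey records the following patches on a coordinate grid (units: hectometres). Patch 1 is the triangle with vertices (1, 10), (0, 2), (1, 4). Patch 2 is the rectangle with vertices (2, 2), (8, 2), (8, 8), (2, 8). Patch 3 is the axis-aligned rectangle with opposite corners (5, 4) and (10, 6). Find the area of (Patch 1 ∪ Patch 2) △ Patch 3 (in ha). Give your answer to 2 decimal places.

37.00

|Patch 1 ∪ Patch 2| = 39.
|(Patch 1 ∪ Patch 2) ∩ Patch 3| = 6.
|(Patch 1 ∪ Patch 2) △ Patch 3| = 39 + 10 − 12 = 37.00.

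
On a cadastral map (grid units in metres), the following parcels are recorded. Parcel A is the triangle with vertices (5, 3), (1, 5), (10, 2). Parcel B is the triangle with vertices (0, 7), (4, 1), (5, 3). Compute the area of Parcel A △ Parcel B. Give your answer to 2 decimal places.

8.32

|Parcel A| = 3, |Parcel B| = 7, |Parcel A∩Parcel B| = 0.8393.
|Parcel A △ Parcel B| = |Parcel A| + |Parcel B| − 2·|Parcel A∩Parcel B| = 3 + 7 − 1.6786 = 8.32.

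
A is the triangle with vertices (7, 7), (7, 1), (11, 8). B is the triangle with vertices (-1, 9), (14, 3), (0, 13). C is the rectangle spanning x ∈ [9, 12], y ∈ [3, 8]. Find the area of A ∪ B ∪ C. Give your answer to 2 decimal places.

By inclusion–exclusion:
Individual areas: |A| = 12, |B| = 33, |C| = 15.
|A∩B| = 4.0654.
|A∩C| = 3.
|B∩C| = 3.3.
|A∩B∩C| = 0.8125.
|A ∪ B ∪ C| = 60 − 10.3654 + 0.8125 = 50.45.

50.45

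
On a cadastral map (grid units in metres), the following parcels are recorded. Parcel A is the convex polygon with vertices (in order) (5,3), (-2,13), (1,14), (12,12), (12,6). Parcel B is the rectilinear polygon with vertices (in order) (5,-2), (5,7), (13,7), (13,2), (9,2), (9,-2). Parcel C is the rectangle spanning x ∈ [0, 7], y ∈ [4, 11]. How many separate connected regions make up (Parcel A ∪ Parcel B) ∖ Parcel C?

1

(Parcel A ∪ Parcel B) ∖ Parcel C is a single connected region.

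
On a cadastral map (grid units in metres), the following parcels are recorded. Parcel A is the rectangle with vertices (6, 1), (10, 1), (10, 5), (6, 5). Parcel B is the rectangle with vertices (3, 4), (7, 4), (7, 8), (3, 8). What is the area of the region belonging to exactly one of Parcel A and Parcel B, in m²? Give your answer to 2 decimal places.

30.00

|Parcel A∩Parcel B|: x∈[6,7], y∈[4,5] → 1·1 = 1.
|Parcel A △ Parcel B| = |Parcel A| + |Parcel B| − 2·|Parcel A∩Parcel B| = 16 + 16 − 2 = 30.00.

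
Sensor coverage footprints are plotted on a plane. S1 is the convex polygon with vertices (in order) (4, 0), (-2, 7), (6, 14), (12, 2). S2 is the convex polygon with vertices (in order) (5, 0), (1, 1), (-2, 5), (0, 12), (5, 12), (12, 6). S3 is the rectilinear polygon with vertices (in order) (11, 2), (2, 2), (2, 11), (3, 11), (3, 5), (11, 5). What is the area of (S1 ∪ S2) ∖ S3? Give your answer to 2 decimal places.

92.31

|S1 ∪ S2| = 125.0921.
|(S1 ∪ S2) ∩ S3| = 32.7833.
|(S1 ∪ S2) ∖ S3| = 125.0921 − 32.7833 = 92.31.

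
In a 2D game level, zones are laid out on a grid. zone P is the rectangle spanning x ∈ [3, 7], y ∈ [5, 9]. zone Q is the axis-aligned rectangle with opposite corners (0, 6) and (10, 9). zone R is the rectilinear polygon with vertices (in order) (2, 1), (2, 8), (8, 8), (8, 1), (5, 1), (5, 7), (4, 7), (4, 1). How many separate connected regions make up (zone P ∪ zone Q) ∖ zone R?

(zone P ∪ zone Q) ∖ zone R splits into 2 disjoint pieces (area 2, area 18).

2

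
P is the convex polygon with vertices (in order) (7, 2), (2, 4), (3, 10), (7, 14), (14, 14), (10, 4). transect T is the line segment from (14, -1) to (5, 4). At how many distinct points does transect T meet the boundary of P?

The segment meets the boundary at (7.727,2.485).

1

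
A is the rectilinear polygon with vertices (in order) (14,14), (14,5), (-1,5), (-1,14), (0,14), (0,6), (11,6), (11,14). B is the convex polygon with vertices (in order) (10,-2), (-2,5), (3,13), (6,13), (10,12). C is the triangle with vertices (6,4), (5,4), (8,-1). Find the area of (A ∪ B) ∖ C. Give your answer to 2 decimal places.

|A ∪ B| = 150.6.
|(A ∪ B) ∩ C| = 2.4944.
|(A ∪ B) ∖ C| = 150.6 − 2.4944 = 148.11.

148.11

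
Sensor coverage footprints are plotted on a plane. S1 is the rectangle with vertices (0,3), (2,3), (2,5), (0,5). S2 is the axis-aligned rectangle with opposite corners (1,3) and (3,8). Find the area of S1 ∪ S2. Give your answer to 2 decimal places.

By inclusion–exclusion:
Individual areas: |S1| = 4, |S2| = 10.
|S1∩S2|: x∈[1,2], y∈[3,5] → 1·2 = 2.
|S1 ∪ S2| = 14 − 2 = 12.00.

12.00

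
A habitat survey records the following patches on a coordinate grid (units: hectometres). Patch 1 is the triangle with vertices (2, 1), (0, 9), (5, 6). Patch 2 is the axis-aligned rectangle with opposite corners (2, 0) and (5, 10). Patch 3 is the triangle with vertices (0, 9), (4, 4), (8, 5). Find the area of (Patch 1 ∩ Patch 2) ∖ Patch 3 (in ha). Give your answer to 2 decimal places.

5.19

|Patch 1 ∩ Patch 2| = 10.2.
|(Patch 1 ∩ Patch 2) ∩ Patch 3| = 5.0143.
|(Patch 1 ∩ Patch 2) ∖ Patch 3| = 10.2 − 5.0143 = 5.19.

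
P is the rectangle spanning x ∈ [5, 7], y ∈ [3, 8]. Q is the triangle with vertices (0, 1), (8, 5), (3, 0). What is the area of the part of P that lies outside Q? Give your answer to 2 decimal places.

|P| = 10, |P∩Q| = 1.5.
|P ∖ Q| = |P| − |P∩Q| = 10 − 1.5 = 8.50.

8.50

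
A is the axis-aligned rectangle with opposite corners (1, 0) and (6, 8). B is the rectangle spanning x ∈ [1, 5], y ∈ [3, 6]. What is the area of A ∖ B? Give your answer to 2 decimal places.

|A∩B|: x∈[1,5], y∈[3,6] → 4·3 = 12.
|A| = 40.
|A ∖ B| = |A| − |A∩B| = 40 − 12 = 28.00.

28.00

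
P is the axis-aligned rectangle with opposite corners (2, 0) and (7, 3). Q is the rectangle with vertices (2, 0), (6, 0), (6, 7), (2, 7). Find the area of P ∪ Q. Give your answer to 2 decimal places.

31.00

By inclusion–exclusion:
Individual areas: |P| = 15, |Q| = 28.
|P∩Q|: x∈[2,6], y∈[0,3] → 4·3 = 12.
|P ∪ Q| = 43 − 12 = 31.00.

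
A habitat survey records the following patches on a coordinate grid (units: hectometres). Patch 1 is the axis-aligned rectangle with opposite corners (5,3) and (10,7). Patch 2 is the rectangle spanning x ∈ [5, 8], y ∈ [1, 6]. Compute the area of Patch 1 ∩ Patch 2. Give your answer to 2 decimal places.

9.00

|Patch 1∩Patch 2|: x∈[5,8], y∈[3,6] → 3·3 = 9.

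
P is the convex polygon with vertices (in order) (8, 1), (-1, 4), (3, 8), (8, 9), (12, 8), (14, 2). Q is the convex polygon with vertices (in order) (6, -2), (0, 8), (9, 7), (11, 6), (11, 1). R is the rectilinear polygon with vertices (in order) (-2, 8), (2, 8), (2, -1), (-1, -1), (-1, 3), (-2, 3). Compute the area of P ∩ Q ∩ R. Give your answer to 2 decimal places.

The intersection is the polygon with vertices (1.125,6.125), (2,7), (2,4.667).
By the shoelace formula its area is 1.02.

1.02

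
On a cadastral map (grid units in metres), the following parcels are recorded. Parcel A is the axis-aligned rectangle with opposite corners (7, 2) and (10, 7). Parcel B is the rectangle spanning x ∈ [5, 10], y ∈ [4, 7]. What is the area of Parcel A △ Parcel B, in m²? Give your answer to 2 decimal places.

|Parcel A∩Parcel B|: x∈[7,10], y∈[4,7] → 3·3 = 9.
|Parcel A △ Parcel B| = |Parcel A| + |Parcel B| − 2·|Parcel A∩Parcel B| = 15 + 15 − 18 = 12.00.

12.00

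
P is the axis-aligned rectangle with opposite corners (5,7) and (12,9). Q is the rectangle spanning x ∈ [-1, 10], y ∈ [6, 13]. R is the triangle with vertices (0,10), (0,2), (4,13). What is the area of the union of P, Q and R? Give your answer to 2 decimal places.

83.91

By inclusion–exclusion:
Individual areas: |P| = 14, |Q| = 77, |R| = 16.
|P∩Q|: x∈[5,10], y∈[7,9] → 5·2 = 10.
|P∩R| = 0.
|Q∩R| = 13.0909.
|P∩Q∩R| = 0.
|P ∪ Q ∪ R| = 107 − 23.0909 + 0 = 83.91.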